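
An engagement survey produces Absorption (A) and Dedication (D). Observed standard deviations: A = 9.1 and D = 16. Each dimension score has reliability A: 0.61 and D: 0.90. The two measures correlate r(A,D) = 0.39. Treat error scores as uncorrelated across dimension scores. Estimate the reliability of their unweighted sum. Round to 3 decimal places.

Var(A+D) = 9.1² + 16² + 2·[9.1·16·0.39] = 338.81 + 113.568 = 452.378.
Under uncorrelated errors the observed covariances equal the true-score covariances, so only the own-variance terms attenuate.
True-score variance = [9.1²·0.61 + 16²·0.90] + 113.568 = 280.914 + 113.568 = 394.482.
Reliability = 394.482 / 452.378 = 0.872.

0.872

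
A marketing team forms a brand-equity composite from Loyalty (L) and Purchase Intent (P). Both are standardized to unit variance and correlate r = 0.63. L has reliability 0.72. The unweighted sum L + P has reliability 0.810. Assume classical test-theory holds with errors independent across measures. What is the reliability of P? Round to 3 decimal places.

0.661

Var(L+P) = 2 + 2·0.63 = 3.260.
True-score variance = ρ_L + ρ_P + 2·0.63, so 0.810 = (0.72 + ρ_P + 1.26) / 3.260.
ρ_P = 0.810·3.260 − 0.72 − 1.26 = 0.661.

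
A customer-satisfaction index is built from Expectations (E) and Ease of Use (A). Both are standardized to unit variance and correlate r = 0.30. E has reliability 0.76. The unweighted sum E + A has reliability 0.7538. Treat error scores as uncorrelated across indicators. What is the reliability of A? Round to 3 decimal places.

0.600

Var(E+A) = 2 + 2·0.30 = 2.600.
True-score variance = ρ_E + ρ_A + 2·0.30, so 0.7538 = (0.76 + ρ_A + 0.60) / 2.600.
ρ_A = 0.7538·2.600 − 0.76 − 0.60 = 0.600.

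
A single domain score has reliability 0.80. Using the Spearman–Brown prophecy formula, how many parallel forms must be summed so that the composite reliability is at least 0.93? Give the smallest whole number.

k ≥ ρ*(1−ρ₁)/(ρ₁(1−ρ*)) = 0.93·0.20 / (0.80·0.07) = 3.321.
Smallest integer k = 4.

4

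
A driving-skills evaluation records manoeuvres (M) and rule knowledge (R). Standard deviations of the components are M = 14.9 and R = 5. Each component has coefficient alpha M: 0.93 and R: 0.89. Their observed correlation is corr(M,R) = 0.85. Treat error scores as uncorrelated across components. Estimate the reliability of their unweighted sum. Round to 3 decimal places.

0.951

Var(M+R) = 14.9² + 5² + 2·[14.9·5·0.85] = 247.01 + 126.65 = 373.66.
Because errors are independent across components, Cov(Tᵢ,Tⱼ) = Cov(Xᵢ,Xⱼ); the off-diagonal part of the true-score variance is the same as above.
True-score variance = [14.9²·0.93 + 5²·0.89] + 126.65 = 228.719 + 126.65 = 355.369.
Reliability = 355.369 / 373.66 = 0.951.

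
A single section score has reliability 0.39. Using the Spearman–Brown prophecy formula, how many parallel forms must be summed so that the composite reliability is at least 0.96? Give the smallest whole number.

k ≥ ρ*(1−ρ₁)/(ρ₁(1−ρ*)) = 0.96·0.61 / (0.39·0.04) = 37.538.
Smallest integer k = 38.

38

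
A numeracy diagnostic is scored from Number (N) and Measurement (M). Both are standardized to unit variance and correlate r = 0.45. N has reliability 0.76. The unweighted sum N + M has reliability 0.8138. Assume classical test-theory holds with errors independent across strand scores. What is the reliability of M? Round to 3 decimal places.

Var(N+M) = 2 + 2·0.45 = 2.900.
True-score variance = ρ_N + ρ_M + 2·0.45, so 0.8138 = (0.76 + ρ_M + 0.90) / 2.900.
ρ_M = 0.8138·2.900 − 0.76 − 0.90 = 0.700.

0.700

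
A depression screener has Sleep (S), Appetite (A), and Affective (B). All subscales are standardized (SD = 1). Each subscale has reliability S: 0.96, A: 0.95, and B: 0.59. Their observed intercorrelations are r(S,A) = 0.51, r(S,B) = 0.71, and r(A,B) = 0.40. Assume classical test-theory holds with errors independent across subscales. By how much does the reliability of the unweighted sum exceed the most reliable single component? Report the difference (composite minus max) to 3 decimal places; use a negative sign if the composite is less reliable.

Var(sum) = 3 + 3.24 = 6.24; true-score variance = 2.5 + 3.24 = 5.74; composite reliability = 0.9199.
Max component reliability = 0.9600.
Difference = 0.9199 − 0.9600 = -0.040.

-0.040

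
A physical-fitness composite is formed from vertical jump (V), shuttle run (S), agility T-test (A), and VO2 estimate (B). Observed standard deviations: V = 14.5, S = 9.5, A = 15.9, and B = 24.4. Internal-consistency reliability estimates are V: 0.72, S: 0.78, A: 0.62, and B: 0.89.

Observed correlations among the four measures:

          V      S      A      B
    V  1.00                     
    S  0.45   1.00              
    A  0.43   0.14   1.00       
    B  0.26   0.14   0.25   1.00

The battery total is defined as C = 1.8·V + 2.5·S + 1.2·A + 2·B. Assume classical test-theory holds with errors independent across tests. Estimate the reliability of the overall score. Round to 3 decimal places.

0.891

Var(C) = 1.8²·14.5² + 2.5²·9.5² + 1.2²·15.9² + 2²·24.4² + 2·[4.5·14.5·9.5·0.45 + 2.16·14.5·15.9·0.43 + 3.6·14.5·24.4·0.26 + 3·9.5·15.9·0.14 + 5·9.5·24.4·0.14 + 2.4·15.9·24.4·0.25] = 3990.76 + 2565.42 = 6556.18.
Because errors are independent across components, Cov(Tᵢ,Tⱼ) = Cov(Xᵢ,Xⱼ); the off-diagonal part of the true-score variance is the same as above.
True-score variance = [1.8²·14.5²·0.72 + 2.5²·9.5²·0.78 + 1.2²·15.9²·0.62 + 2²·24.4²·0.89] + 2565.42 = 3275.63 + 2565.42 = 5841.06.
Reliability = 5841.06 / 6556.18 = 0.891.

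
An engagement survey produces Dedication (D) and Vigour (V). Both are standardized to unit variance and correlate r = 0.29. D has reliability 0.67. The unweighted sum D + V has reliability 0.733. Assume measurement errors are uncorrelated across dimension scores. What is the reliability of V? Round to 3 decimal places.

0.641

Var(D+V) = 2 + 2·0.29 = 2.580.
True-score variance = ρ_D + ρ_V + 2·0.29, so 0.733 = (0.67 + ρ_V + 0.58) / 2.580.
ρ_V = 0.733·2.580 − 0.67 − 0.58 = 0.641.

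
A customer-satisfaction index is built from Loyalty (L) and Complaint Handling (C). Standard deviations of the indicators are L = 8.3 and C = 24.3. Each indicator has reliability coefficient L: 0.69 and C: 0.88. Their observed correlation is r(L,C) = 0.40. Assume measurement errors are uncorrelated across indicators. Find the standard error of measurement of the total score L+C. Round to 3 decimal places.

Var(total) = 659.38 + 161.352 = 820.732.
True-score variance = 567.165 + 161.352 = 728.517, so reliability = 0.8876.
Error variance = 820.732 − 728.517 = 92.2147; SEM = √92.2147 = 9.603.

9.603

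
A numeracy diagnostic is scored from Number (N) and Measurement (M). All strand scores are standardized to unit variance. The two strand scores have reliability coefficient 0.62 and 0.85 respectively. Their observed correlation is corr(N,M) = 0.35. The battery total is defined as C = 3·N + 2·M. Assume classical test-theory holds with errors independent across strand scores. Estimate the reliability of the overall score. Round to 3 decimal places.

0.766

Var(C) = 3² + 2² + 2·[6·0.35] = 13 + 4.2 = 17.2.
With uncorrelated errors the cross-covariances are all true-score covariance, so they carry over unchanged; only the diagonal terms shrink to ρᵢσᵢ².
True-score variance = [3²·0.62 + 2²·0.85] + 4.2 = 8.98 + 4.2 = 13.18.
Reliability = 13.18 / 17.2 = 0.766.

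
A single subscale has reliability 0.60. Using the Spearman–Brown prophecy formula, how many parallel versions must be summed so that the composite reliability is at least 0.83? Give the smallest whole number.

k ≥ ρ*(1−ρ₁)/(ρ₁(1−ρ*)) = 0.83·0.40 / (0.60·0.17) = 3.255.
Smallest integer k = 4.

4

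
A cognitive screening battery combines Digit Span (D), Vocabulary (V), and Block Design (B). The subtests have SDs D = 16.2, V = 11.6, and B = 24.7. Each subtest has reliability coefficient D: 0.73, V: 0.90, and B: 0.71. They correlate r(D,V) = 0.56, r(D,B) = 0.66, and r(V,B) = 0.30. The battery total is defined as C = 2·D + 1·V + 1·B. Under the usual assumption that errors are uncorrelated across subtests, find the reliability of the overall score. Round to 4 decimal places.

0.8624

Var(C) = 2²·16.2² + 11.6² + 24.7² + 2·[2·16.2·11.6·0.56 + 2·16.2·24.7·0.66 + 11.6·24.7·0.30] = 1794.41 + 1649.22 = 3443.63.
Because errors are independent across components, Cov(Tᵢ,Tⱼ) = Cov(Xᵢ,Xⱼ); the off-diagonal part of the true-score variance is the same as above.
True-score variance = [2²·16.2²·0.73 + 11.6²·0.90 + 24.7²·0.71] + 1649.22 = 1320.59 + 1649.22 = 2969.82.
Reliability = 2969.82 / 3443.63 = 0.8624.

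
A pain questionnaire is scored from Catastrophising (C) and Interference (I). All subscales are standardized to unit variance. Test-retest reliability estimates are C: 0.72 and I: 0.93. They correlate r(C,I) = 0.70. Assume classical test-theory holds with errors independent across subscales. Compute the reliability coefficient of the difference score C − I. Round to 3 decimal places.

0.417

Var(C−I) = 1 + 1 − 2·0.70 = 2 − 1.4 = 0.6.
With uncorrelated errors the cross-covariances are all true-score covariance, so they carry over unchanged; only the diagonal terms shrink to ρᵢσᵢ².
True-score variance = [0.72 + 0.93] − 1.4 = 1.65 − 1.4 = 0.25.
Reliability = 0.25 / 0.6 = 0.417.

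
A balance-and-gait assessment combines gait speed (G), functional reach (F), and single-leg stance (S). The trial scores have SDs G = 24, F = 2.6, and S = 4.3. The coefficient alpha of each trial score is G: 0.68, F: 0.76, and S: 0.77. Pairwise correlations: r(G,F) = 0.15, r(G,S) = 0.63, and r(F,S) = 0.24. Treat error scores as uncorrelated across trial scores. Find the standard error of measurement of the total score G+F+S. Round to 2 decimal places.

Var(total) = 601.25 + 154.118 = 755.368.
True-score variance = 411.055 + 154.118 = 565.173, so reliability = 0.7482.
Error variance = 755.368 − 565.173 = 190.195; SEM = √190.195 = 13.79.

13.79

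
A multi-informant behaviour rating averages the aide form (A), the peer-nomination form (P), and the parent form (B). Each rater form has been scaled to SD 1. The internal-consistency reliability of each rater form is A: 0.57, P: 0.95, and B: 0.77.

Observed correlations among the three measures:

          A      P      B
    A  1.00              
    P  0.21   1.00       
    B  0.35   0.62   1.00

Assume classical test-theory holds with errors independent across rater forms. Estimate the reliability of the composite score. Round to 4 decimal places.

0.8675

Var(A+P+B) = 3 + 2·[0.21 + 0.35 + 0.62] = 3 + 2.36 = 5.36.
Because errors are independent across components, Cov(Tᵢ,Tⱼ) = Cov(Xᵢ,Xⱼ); the off-diagonal part of the true-score variance is the same as above.
True-score variance = [0.57 + 0.95 + 0.77] + 2.36 = 2.29 + 2.36 = 4.65.
Reliability = 4.65 / 5.36 = 0.8675.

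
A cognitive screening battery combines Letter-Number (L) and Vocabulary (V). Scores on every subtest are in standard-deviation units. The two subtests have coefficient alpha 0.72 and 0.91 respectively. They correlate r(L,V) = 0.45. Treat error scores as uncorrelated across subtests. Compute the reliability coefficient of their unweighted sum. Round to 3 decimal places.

Var(L+V) = 2 + 2·[0.45] = 2 + 0.9 = 2.9.
With uncorrelated errors the cross-covariances are all true-score covariance, so they carry over unchanged; only the diagonal terms shrink to ρᵢσᵢ².
True-score variance = [0.72 + 0.91] + 0.9 = 1.63 + 0.9 = 2.53.
Reliability = 2.53 / 2.9 = 0.872.

0.872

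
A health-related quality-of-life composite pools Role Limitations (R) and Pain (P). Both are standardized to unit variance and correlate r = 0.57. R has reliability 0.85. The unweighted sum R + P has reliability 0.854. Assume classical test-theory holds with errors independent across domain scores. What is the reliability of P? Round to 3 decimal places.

0.692

Var(R+P) = 2 + 2·0.57 = 3.140.
True-score variance = ρ_R + ρ_P + 2·0.57, so 0.854 = (0.85 + ρ_P + 1.14) / 3.140.
ρ_P = 0.854·3.140 − 0.85 − 1.14 = 0.692.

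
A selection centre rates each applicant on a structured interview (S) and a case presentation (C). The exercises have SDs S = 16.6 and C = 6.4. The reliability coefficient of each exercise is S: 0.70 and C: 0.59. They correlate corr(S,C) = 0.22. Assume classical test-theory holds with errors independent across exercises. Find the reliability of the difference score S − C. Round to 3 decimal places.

Var(S−C) = 16.6² + 6.4² − 2·16.6·6.4·0.22 = 316.52 − 46.7456 = 269.774.
Because errors are independent across components, Cov(Tᵢ,Tⱼ) = Cov(Xᵢ,Xⱼ); the off-diagonal part of the true-score variance is the same as above.
True-score variance = [16.6²·0.70 + 6.4²·0.59] − 46.7456 = 217.058 − 46.7456 = 170.313.
Reliability = 170.313 / 269.774 = 0.631.

0.631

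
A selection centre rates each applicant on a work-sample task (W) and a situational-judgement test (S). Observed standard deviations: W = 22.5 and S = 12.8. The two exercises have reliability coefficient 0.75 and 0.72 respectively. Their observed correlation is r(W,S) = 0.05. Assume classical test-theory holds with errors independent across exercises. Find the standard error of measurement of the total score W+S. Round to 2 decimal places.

13.13

Var(total) = 670.09 + 28.8 = 698.89.
True-score variance = 497.652 + 28.8 = 526.452, so reliability = 0.7533.
Error variance = 698.89 − 526.452 = 172.438; SEM = √172.438 = 13.13.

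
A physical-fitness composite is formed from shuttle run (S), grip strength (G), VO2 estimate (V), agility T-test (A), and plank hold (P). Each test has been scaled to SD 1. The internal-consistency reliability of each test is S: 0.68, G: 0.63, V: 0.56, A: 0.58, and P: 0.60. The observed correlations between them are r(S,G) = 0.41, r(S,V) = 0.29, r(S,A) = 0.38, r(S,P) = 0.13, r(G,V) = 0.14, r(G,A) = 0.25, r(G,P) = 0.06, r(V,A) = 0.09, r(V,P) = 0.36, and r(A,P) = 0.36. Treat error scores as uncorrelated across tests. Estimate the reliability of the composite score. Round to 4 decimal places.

Var(S+G+V+A+P) = 5 + 2·[0.41 + 0.29 + 0.38 + 0.13 + 0.14 + 0.25 + 0.06 + 0.09 + 0.36 + 0.36] = 5 + 4.94 = 9.94.
Because errors are independent across components, Cov(Tᵢ,Tⱼ) = Cov(Xᵢ,Xⱼ); the off-diagonal part of the true-score variance is the same as above.
True-score variance = [0.68 + 0.63 + 0.56 + 0.58 + 0.60] + 4.94 = 3.05 + 4.94 = 7.99.
Reliability = 7.99 / 9.94 = 0.8038.

0.8038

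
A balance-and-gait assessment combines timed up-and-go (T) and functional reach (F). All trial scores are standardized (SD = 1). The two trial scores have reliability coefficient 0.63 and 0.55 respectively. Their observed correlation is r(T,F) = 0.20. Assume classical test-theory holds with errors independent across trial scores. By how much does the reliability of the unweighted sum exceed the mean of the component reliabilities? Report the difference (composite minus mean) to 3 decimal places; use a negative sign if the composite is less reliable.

0.068

Var(sum) = 2 + 0.4 = 2.4; true-score variance = 1.18 + 0.4 = 1.58; composite reliability = 0.6583.
Mean component reliability = 0.5900.
Difference = 0.6583 − 0.5900 = 0.068.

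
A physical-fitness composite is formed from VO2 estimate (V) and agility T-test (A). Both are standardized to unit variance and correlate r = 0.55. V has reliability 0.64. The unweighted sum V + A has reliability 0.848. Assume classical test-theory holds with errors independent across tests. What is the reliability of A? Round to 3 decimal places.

Var(V+A) = 2 + 2·0.55 = 3.100.
True-score variance = ρ_V + ρ_A + 2·0.55, so 0.848 = (0.64 + ρ_A + 1.10) / 3.100.
ρ_A = 0.848·3.100 − 0.64 − 1.10 = 0.889.

0.889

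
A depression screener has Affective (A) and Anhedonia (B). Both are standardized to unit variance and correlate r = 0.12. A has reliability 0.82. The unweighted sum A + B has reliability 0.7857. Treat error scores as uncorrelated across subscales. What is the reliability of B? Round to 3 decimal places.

Var(A+B) = 2 + 2·0.12 = 2.240.
True-score variance = ρ_A + ρ_B + 2·0.12, so 0.7857 = (0.82 + ρ_B + 0.24) / 2.240.
ρ_B = 0.7857·2.240 − 0.82 − 0.24 = 0.700.

0.700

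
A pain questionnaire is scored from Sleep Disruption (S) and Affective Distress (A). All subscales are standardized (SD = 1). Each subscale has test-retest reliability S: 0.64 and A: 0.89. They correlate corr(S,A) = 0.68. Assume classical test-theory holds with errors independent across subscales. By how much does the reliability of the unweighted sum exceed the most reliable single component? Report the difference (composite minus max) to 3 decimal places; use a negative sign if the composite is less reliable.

-0.030

Var(sum) = 2 + 1.36 = 3.36; true-score variance = 1.53 + 1.36 = 2.89; composite reliability = 0.8601.
Max component reliability = 0.8900.
Difference = 0.8601 − 0.8900 = -0.030.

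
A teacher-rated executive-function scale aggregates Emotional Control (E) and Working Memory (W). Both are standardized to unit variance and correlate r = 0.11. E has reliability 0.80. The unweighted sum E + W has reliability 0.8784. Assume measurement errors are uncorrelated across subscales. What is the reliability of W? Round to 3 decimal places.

0.930

Var(E+W) = 2 + 2·0.11 = 2.220.
True-score variance = ρ_E + ρ_W + 2·0.11, so 0.8784 = (0.80 + ρ_W + 0.22) / 2.220.
ρ_W = 0.8784·2.220 − 0.80 − 0.22 = 0.930.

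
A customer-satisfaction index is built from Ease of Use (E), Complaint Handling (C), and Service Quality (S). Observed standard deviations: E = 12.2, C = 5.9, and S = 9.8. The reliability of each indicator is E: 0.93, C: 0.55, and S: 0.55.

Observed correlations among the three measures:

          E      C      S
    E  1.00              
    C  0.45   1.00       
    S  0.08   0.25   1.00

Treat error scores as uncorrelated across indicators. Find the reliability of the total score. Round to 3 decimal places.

0.823

Var(E+C+S) = 12.2² + 5.9² + 9.8² + 2·[12.2·5.9·0.45 + 12.2·9.8·0.08 + 5.9·9.8·0.25] = 279.69 + 112.822 = 392.512.
With uncorrelated errors the cross-covariances are all true-score covariance, so they carry over unchanged; only the diagonal terms shrink to ρᵢσᵢ².
True-score variance = [12.2²·0.93 + 5.9²·0.55 + 9.8²·0.55] + 112.822 = 210.389 + 112.822 = 323.21.
Reliability = 323.21 / 392.512 = 0.823.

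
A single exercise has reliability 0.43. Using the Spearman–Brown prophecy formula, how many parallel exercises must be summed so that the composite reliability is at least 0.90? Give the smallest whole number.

k ≥ ρ*(1−ρ₁)/(ρ₁(1−ρ*)) = 0.90·0.57 / (0.43·0.10) = 11.930.
Smallest integer k = 12.

12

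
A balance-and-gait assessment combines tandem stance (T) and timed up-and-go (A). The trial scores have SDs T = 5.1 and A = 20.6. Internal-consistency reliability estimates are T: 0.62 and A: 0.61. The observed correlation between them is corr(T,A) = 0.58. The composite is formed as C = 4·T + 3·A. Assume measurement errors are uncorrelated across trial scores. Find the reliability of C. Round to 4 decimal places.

0.7108

Var(C) = 4²·5.1² + 3²·20.6² + 2·[12·5.1·20.6·0.58] = 4235.4 + 1462.44 = 5697.84.
Because errors are independent across components, Cov(Tᵢ,Tⱼ) = Cov(Xᵢ,Xⱼ); the off-diagonal part of the true-score variance is the same as above.
True-score variance = [4²·5.1²·0.62 + 3²·20.6²·0.61] + 1462.44 = 2587.76 + 1462.44 = 4050.19.
Reliability = 4050.19 / 5697.84 = 0.7108.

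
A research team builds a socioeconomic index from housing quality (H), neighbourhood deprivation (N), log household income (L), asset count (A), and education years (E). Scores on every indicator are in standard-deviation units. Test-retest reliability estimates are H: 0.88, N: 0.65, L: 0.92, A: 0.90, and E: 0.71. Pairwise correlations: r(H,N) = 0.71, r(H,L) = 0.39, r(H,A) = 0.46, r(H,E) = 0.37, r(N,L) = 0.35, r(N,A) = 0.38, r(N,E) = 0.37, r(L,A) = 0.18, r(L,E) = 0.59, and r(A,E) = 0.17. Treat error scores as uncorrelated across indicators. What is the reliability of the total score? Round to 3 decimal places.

Var(H+N+L+A+E) = 5 + 2·[0.71 + 0.39 + 0.46 + 0.37 + 0.35 + 0.38 + 0.37 + 0.18 + 0.59 + 0.17] = 5 + 7.94 = 12.94.
Because errors are independent across components, Cov(Tᵢ,Tⱼ) = Cov(Xᵢ,Xⱼ); the off-diagonal part of the true-score variance is the same as above.
True-score variance = [0.88 + 0.65 + 0.92 + 0.90 + 0.71] + 7.94 = 4.06 + 7.94 = 12.
Reliability = 12 / 12.94 = 0.927.

0.927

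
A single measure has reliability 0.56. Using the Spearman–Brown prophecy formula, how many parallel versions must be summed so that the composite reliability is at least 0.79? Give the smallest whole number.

k ≥ ρ*(1−ρ₁)/(ρ₁(1−ρ*)) = 0.79·0.44 / (0.56·0.21) = 2.956.
Smallest integer k = 3.

3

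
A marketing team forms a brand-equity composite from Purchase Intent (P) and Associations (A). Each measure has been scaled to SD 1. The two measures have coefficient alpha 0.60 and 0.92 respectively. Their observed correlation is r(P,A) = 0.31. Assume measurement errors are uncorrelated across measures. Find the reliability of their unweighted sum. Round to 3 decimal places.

Var(P+A) = 2 + 2·[0.31] = 2 + 0.62 = 2.62.
Because errors are independent across components, Cov(Tᵢ,Tⱼ) = Cov(Xᵢ,Xⱼ); the off-diagonal part of the true-score variance is the same as above.
True-score variance = [0.60 + 0.92] + 0.62 = 1.52 + 0.62 = 2.14.
Reliability = 2.14 / 2.62 = 0.817.

0.817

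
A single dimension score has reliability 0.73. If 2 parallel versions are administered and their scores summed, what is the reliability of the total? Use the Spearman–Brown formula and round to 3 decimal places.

ρ_k = kρ / (1 + (k−1)ρ) = 2·0.73 / (1 + 1·0.73) = 1.460 / 1.730 = 0.844.

0.844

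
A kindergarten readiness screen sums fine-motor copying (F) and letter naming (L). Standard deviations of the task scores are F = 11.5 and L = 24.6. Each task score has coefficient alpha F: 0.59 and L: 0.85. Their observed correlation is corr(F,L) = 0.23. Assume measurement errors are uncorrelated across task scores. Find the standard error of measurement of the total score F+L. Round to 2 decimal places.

Var(total) = 737.41 + 130.134 = 867.544.
True-score variance = 592.414 + 130.134 = 722.548, so reliability = 0.8329.
Error variance = 867.544 − 722.548 = 144.996; SEM = √144.996 = 12.04.

12.04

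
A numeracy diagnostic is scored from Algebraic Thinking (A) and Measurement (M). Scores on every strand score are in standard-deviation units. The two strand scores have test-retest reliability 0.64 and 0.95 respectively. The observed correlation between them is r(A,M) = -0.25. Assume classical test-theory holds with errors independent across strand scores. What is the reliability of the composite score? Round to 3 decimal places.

0.727

Var(A+M) = 2 + 2·[(-0.25)] = 2 − 0.5 = 1.5.
Under uncorrelated errors the observed covariances equal the true-score covariances, so only the own-variance terms attenuate.
True-score variance = [0.64 + 0.95] − 0.5 = 1.59 − 0.5 = 1.09.
Reliability = 1.09 / 1.5 = 0.727.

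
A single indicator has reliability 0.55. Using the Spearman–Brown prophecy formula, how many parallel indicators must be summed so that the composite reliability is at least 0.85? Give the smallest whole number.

k ≥ ρ*(1−ρ₁)/(ρ₁(1−ρ*)) = 0.85·0.45 / (0.55·0.15) = 4.636.
Smallest integer k = 5.

5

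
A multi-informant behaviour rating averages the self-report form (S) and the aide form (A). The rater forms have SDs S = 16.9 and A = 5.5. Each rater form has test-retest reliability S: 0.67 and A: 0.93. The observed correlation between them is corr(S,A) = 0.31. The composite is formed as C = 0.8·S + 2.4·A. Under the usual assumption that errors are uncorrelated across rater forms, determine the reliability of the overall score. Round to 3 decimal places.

Var(C) = 0.8²·16.9² + 2.4²·5.5² + 2·[1.92·16.9·5.5·0.31] = 357.03 + 110.648 = 467.678.
Because errors are independent across components, Cov(Tᵢ,Tⱼ) = Cov(Xᵢ,Xⱼ); the off-diagonal part of the true-score variance is the same as above.
True-score variance = [0.8²·16.9²·0.67 + 2.4²·5.5²·0.93] + 110.648 = 284.513 + 110.648 = 395.16.
Reliability = 395.16 / 467.678 = 0.845.

0.845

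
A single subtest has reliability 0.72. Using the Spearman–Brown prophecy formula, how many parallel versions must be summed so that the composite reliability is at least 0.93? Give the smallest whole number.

k ≥ ρ*(1−ρ₁)/(ρ₁(1−ρ*)) = 0.93·0.28 / (0.72·0.07) = 5.167.
Smallest integer k = 6.

6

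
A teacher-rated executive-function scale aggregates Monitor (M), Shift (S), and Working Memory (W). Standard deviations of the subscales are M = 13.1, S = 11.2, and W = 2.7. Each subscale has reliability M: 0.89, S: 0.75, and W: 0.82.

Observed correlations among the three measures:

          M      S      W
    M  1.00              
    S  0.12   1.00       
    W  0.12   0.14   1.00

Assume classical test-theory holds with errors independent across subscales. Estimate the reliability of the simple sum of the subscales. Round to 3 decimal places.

Var(M+S+W) = 13.1² + 11.2² + 2.7² + 2·[13.1·11.2·0.12 + 13.1·2.7·0.12 + 11.2·2.7·0.14] = 304.34 + 52.1688 = 356.509.
Under uncorrelated errors the observed covariances equal the true-score covariances, so only the own-variance terms attenuate.
True-score variance = [13.1²·0.89 + 11.2²·0.75 + 2.7²·0.82] + 52.1688 = 252.791 + 52.1688 = 304.959.
Reliability = 304.959 / 356.509 = 0.855.

0.855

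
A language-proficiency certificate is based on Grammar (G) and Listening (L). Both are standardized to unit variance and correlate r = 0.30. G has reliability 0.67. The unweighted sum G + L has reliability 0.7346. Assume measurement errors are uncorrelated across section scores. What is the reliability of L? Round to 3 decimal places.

Var(G+L) = 2 + 2·0.30 = 2.600.
True-score variance = ρ_G + ρ_L + 2·0.30, so 0.7346 = (0.67 + ρ_L + 0.60) / 2.600.
ρ_L = 0.7346·2.600 − 0.67 − 0.60 = 0.640.

0.640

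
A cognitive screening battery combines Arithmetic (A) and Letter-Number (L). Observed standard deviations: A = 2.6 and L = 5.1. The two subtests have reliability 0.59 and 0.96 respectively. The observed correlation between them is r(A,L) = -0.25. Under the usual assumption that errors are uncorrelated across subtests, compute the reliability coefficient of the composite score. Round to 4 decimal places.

Var(A+L) = 2.6² + 5.1² + 2·[2.6·5.1·(-0.25)] = 32.77 − 6.63 = 26.14.
Under uncorrelated errors the observed covariances equal the true-score covariances, so only the own-variance terms attenuate.
True-score variance = [2.6²·0.59 + 5.1²·0.96] − 6.63 = 28.958 − 6.63 = 22.328.
Reliability = 22.328 / 26.14 = 0.8542.

0.8542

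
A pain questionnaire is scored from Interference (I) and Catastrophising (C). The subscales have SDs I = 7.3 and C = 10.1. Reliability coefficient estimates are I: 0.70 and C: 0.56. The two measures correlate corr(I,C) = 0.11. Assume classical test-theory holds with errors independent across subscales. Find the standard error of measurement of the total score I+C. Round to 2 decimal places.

Var(total) = 155.3 + 16.2206 = 171.521.
True-score variance = 94.4286 + 16.2206 = 110.649, so reliability = 0.6451.
Error variance = 171.521 − 110.649 = 60.8714; SEM = √60.8714 = 7.80.

7.80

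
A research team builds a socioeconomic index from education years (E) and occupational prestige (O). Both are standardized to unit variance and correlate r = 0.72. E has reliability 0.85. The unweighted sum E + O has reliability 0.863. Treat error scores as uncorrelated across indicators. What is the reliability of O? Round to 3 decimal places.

Var(E+O) = 2 + 2·0.72 = 3.440.
True-score variance = ρ_E + ρ_O + 2·0.72, so 0.863 = (0.85 + ρ_O + 1.44) / 3.440.
ρ_O = 0.863·3.440 − 0.85 − 1.44 = 0.679.

0.679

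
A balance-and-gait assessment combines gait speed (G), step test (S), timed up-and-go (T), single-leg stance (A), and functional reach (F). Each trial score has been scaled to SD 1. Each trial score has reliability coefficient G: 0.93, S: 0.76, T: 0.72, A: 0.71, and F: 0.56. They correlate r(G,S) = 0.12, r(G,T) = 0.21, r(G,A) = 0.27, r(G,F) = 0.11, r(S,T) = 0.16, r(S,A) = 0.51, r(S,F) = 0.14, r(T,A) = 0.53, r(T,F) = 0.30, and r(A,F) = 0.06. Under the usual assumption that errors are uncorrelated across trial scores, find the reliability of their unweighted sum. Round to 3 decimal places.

0.866

Var(G+S+T+A+F) = 5 + 2·[0.12 + 0.21 + 0.27 + 0.11 + 0.16 + 0.51 + 0.14 + 0.53 + 0.30 + 0.06] = 5 + 4.82 = 9.82.
Under uncorrelated errors the observed covariances equal the true-score covariances, so only the own-variance terms attenuate.
True-score variance = [0.93 + 0.76 + 0.72 + 0.71 + 0.56] + 4.82 = 3.68 + 4.82 = 8.5.
Reliability = 8.5 / 9.82 = 0.866.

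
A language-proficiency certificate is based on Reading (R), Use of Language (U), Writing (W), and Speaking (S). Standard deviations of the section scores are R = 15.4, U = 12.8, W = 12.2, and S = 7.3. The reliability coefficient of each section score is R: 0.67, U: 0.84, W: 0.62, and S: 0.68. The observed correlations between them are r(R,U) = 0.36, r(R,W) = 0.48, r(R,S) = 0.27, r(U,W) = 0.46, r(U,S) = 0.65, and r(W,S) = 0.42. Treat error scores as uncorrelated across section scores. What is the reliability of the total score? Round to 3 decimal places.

0.866

Var(R+U+W+S) = 15.4² + 12.8² + 12.2² + 7.3² + 2·[15.4·12.8·0.36 + 15.4·12.2·0.48 + 15.4·7.3·0.27 + 12.8·12.2·0.46 + 12.8·7.3·0.65 + 12.2·7.3·0.42] = 603.13 + 722.948 = 1326.08.
Because errors are independent across components, Cov(Tᵢ,Tⱼ) = Cov(Xᵢ,Xⱼ); the off-diagonal part of the true-score variance is the same as above.
True-score variance = [15.4²·0.67 + 12.8²·0.84 + 12.2²·0.62 + 7.3²·0.68] + 722.948 = 425.041 + 722.948 = 1147.99.
Reliability = 1147.99 / 1326.08 = 0.866.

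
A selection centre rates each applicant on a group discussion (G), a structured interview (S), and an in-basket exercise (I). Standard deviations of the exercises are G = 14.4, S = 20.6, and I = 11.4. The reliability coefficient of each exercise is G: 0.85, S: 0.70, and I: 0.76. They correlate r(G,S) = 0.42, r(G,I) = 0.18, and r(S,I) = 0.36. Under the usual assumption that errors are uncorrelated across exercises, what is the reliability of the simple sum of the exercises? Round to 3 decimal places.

0.847

Var(G+S+I) = 14.4² + 20.6² + 11.4² + 2·[14.4·20.6·0.42 + 14.4·11.4·0.18 + 20.6·11.4·0.36] = 761.68 + 477.36 = 1239.04.
Under uncorrelated errors the observed covariances equal the true-score covariances, so only the own-variance terms attenuate.
True-score variance = [14.4²·0.85 + 20.6²·0.70 + 11.4²·0.76] + 477.36 = 572.078 + 477.36 = 1049.44.
Reliability = 1049.44 / 1239.04 = 0.847.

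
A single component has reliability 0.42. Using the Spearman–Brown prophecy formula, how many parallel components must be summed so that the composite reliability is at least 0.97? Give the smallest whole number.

45

k ≥ ρ*(1−ρ₁)/(ρ₁(1−ρ*)) = 0.97·0.58 / (0.42·0.03) = 44.651.
Smallest integer k = 45.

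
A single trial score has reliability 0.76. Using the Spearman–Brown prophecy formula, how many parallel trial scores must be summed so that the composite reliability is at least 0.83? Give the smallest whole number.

k ≥ ρ*(1−ρ₁)/(ρ₁(1−ρ*)) = 0.83·0.24 / (0.76·0.17) = 1.542.
Smallest integer k = 2.

2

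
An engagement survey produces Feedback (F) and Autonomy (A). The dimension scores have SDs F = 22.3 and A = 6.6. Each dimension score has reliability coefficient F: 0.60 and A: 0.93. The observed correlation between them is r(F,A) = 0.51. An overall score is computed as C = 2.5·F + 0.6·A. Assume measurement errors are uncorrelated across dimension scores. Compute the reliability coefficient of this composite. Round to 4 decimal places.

0.6284

Var(C) = 2.5²·22.3² + 0.6²·6.6² + 2·[1.5·22.3·6.6·0.51] = 3123.74 + 225.185 = 3348.93.
Because errors are independent across components, Cov(Tᵢ,Tⱼ) = Cov(Xᵢ,Xⱼ); the off-diagonal part of the true-score variance is the same as above.
True-score variance = [2.5²·22.3²·0.60 + 0.6²·6.6²·0.93] + 225.185 = 1879.42 + 225.185 = 2104.61.
Reliability = 2104.61 / 3348.93 = 0.6284.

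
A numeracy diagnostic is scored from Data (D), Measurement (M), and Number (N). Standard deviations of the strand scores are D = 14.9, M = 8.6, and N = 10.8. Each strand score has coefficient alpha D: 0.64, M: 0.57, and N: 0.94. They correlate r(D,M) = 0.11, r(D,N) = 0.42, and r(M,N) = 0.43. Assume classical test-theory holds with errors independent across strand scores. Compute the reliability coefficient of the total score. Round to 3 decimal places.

0.819

Var(D+M+N) = 14.9² + 8.6² + 10.8² + 2·[14.9·8.6·0.11 + 14.9·10.8·0.42 + 8.6·10.8·0.43] = 412.61 + 243.24 = 655.85.
Under uncorrelated errors the observed covariances equal the true-score covariances, so only the own-variance terms attenuate.
True-score variance = [14.9²·0.64 + 8.6²·0.57 + 10.8²·0.94] + 243.24 = 293.885 + 243.24 = 537.126.
Reliability = 537.126 / 655.85 = 0.819.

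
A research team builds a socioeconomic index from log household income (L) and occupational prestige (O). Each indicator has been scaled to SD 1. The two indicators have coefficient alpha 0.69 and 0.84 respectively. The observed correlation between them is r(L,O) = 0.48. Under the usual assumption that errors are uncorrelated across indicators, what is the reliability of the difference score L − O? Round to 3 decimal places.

Var(L−O) = 1 + 1 − 2·0.48 = 2 − 0.96 = 1.04.
Under uncorrelated errors the observed covariances equal the true-score covariances, so only the own-variance terms attenuate.
True-score variance = [0.69 + 0.84] − 0.96 = 1.53 − 0.96 = 0.57.
Reliability = 0.57 / 1.04 = 0.548.

0.548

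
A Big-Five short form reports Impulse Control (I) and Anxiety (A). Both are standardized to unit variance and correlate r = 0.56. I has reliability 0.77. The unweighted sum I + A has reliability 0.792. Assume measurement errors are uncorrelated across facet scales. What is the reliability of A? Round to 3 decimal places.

0.581

Var(I+A) = 2 + 2·0.56 = 3.120.
True-score variance = ρ_I + ρ_A + 2·0.56, so 0.792 = (0.77 + ρ_A + 1.12) / 3.120.
ρ_A = 0.792·3.120 − 0.77 − 1.12 = 0.581.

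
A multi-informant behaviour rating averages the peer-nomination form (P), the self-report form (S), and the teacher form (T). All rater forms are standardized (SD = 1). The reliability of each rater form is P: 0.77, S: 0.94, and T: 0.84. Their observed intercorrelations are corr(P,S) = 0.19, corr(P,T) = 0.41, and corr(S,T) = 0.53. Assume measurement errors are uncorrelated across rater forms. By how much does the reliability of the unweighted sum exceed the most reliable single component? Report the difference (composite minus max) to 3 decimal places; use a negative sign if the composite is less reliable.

Var(sum) = 3 + 2.26 = 5.26; true-score variance = 2.55 + 2.26 = 4.81; composite reliability = 0.9144.
Max component reliability = 0.9400.
Difference = 0.9144 − 0.9400 = -0.026.

-0.026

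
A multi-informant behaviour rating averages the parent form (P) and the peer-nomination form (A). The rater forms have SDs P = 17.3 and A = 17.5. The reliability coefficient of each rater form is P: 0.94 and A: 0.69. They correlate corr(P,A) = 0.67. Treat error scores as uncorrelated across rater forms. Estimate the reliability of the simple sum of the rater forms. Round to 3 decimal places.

Var(P+A) = 17.3² + 17.5² + 2·[17.3·17.5·0.67] = 605.54 + 405.685 = 1011.22.
Under uncorrelated errors the observed covariances equal the true-score covariances, so only the own-variance terms attenuate.
True-score variance = [17.3²·0.94 + 17.5²·0.69] + 405.685 = 492.645 + 405.685 = 898.33.
Reliability = 898.33 / 1011.22 = 0.888.

0.888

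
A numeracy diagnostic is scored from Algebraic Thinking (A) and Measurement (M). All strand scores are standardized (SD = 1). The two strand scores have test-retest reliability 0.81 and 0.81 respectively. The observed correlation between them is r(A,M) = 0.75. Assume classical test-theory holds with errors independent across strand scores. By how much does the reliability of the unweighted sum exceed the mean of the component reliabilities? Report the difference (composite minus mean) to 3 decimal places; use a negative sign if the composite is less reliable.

0.081

Var(sum) = 2 + 1.5 = 3.5; true-score variance = 1.62 + 1.5 = 3.12; composite reliability = 0.8914.
Mean component reliability = 0.8100.
Difference = 0.8914 − 0.8100 = 0.081.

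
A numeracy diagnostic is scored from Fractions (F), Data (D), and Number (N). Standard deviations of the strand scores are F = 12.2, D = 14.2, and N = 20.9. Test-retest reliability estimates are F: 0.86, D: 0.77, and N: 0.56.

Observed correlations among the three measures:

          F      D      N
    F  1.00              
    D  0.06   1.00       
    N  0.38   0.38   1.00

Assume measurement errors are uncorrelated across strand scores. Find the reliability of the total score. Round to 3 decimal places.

0.789

Var(F+D+N) = 12.2² + 14.2² + 20.9² + 2·[12.2·14.2·0.06 + 12.2·20.9·0.38 + 14.2·20.9·0.38] = 787.29 + 440.126 = 1227.42.
Under uncorrelated errors the observed covariances equal the true-score covariances, so only the own-variance terms attenuate.
True-score variance = [12.2²·0.86 + 14.2²·0.77 + 20.9²·0.56] + 440.126 = 527.879 + 440.126 = 968.005.
Reliability = 968.005 / 1227.42 = 0.789.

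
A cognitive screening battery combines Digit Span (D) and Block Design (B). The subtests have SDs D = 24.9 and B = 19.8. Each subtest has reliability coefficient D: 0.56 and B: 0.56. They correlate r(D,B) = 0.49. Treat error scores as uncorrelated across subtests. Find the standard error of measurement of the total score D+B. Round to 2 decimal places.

Var(total) = 1012.05 + 483.16 = 1495.21.
True-score variance = 566.748 + 483.16 = 1049.91, so reliability = 0.7022.
Error variance = 1495.21 − 1049.91 = 445.302; SEM = √445.302 = 21.10.

21.10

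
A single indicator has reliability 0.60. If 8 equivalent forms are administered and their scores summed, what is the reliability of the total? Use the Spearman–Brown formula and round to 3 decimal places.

0.923

ρ_k = kρ / (1 + (k−1)ρ) = 8·0.60 / (1 + 7·0.60) = 4.800 / 5.200 = 0.923.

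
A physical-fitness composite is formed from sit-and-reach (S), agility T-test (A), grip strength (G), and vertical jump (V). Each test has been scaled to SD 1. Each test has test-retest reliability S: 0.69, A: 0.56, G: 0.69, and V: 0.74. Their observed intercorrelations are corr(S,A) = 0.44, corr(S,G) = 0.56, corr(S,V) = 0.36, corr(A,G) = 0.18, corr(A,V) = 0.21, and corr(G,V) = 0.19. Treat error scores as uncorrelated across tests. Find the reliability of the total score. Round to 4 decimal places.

Var(S+A+G+V) = 4 + 2·[0.44 + 0.56 + 0.36 + 0.18 + 0.21 + 0.19] = 4 + 3.88 = 7.88.
Because errors are independent across components, Cov(Tᵢ,Tⱼ) = Cov(Xᵢ,Xⱼ); the off-diagonal part of the true-score variance is the same as above.
True-score variance = [0.69 + 0.56 + 0.69 + 0.74] + 3.88 = 2.68 + 3.88 = 6.56.
Reliability = 6.56 / 7.88 = 0.8325.

0.8325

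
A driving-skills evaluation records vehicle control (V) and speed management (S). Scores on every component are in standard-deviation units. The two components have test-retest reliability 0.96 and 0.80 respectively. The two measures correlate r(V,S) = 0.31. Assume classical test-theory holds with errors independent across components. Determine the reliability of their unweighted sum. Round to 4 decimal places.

0.9084

Var(V+S) = 2 + 2·[0.31] = 2 + 0.62 = 2.62.
Under uncorrelated errors the observed covariances equal the true-score covariances, so only the own-variance terms attenuate.
True-score variance = [0.96 + 0.80] + 0.62 = 1.76 + 0.62 = 2.38.
Reliability = 2.38 / 2.62 = 0.9084.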